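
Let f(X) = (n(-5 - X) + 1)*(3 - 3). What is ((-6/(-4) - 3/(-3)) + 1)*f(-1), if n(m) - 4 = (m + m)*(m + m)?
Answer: 0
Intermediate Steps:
n(m) = 4 + 4*m² (n(m) = 4 + (m + m)*(m + m) = 4 + (2*m)*(2*m) = 4 + 4*m²)
f(X) = 0 (f(X) = ((4 + 4*(-5 - X)²) + 1)*(3 - 3) = (5 + 4*(-5 - X)²)*0 = 0)
((-6/(-4) - 3/(-3)) + 1)*f(-1) = ((-6/(-4) - 3/(-3)) + 1)*0 = ((-6*(-¼) - 3*(-⅓)) + 1)*0 = ((3/2 + 1) + 1)*0 = (5/2 + 1)*0 = (7/2)*0 = 0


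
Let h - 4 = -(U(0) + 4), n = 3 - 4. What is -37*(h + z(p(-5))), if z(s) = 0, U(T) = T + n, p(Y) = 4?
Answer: -37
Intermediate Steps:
n = -1
U(T) = -1 + T (U(T) = T - 1 = -1 + T)
h = 1 (h = 4 - ((-1 + 0) + 4) = 4 - (-1 + 4) = 4 - 1*3 = 4 - 3 = 1)
-37*(h + z(p(-5))) = -37*(1 + 0) = -37*1 = -37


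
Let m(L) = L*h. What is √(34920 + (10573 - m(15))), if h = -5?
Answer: 16*√178 ≈ 213.47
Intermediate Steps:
m(L) = -5*L (m(L) = L*(-5) = -5*L)
√(34920 + (10573 - m(15))) = √(34920 + (10573 - (-5)*15)) = √(34920 + (10573 - 1*(-75))) = √(34920 + (10573 + 75)) = √(34920 + 10648) = √45568 = 16*√178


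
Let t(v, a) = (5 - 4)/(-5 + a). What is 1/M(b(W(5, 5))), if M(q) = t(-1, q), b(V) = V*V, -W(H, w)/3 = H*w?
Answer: 5620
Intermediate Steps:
W(H, w) = -3*H*w
t(v, a) = 1/(-5 + a)
b(V) = V²
M(q) = 1/(-5 + q)
1/M(b(W(5, 5))) = 1/(1/(-5 + (-3*5*5)²)) = 1/(1/(-5 + (-75)²)) = 1/(1/(-5 + 5625)) = 1/(1/5620) = 5620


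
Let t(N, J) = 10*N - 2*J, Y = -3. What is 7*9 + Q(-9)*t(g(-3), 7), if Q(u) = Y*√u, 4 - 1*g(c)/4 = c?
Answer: 63 - 2394*I ≈ 63.0 - 2394.0*I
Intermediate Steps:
g(c) = 16 - 4*c
Q(u) = -3*√u
t(N, J) = -2*J + 10*N
7*9 + Q(-9)*t(g(-3), 7) = 7*9 + (-9*I)*(-2*7 + 10*(16 - 4*(-3))) = 63 + (-9*I)*(-14 + 10*(16 + 12)) = 63 + (-9*I)*(-14 + 10*28) = 63 + (-9*I)*(-14 + 280) = 63 - 9*I*266 = 63 - 2394*I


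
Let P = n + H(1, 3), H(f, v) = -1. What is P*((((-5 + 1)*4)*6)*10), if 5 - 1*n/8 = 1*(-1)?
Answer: -45120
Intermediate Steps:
n = 48 (n = 40 - 8*(-1) = 40 + 8 = 48)
P = 47 (P = 48 - 1 = 47)
P*((((-5 + 1)*4)*6)*10) = 47*((((-5 + 1)*4)*6)*10) = 47*((-4*4*6)*10) = 47*(-16*6*10) = 47*(-96*10) = 47*(-960) = -45120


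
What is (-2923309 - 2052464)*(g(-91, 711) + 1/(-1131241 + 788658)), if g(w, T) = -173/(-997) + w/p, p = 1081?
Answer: -3492025967748879/7855770773 ≈ -4.4452e+5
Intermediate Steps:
g(w, T) = 173/997 + w/1081 (g(w, T) = -173/(-997) + w/1081 = -173*(-1/997) + w*(1/1081) = 173/997 + w/1081)
(-2923309 - 2052464)*(g(-91, 711) + 1/(-1131241 + 788658)) = (-2923309 - 2052464)*((173/997 + (1/1081)*(-91)) + 1/(-1131241 + 788658)) = -4975773*((173/997 - 91/1081) + 1/(-342583)) = -4975773*(96286/1077757 - 1/342583) = -4975773*701805723/7855770773 = -3492025967748879/7855770773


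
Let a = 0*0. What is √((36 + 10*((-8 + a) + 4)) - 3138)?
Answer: I*√3142 ≈ 56.054*I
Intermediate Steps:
a = 0
√((36 + 10*((-8 + a) + 4)) - 3138) = √((36 + 10*((-8 + 0) + 4)) - 3138) = √((36 + 10*(-8 + 4)) - 3138) = √((36 + 10*(-4)) - 3138) = √((36 - 40) - 3138) = √(-4 - 3138) = √(-3142) = I*√3142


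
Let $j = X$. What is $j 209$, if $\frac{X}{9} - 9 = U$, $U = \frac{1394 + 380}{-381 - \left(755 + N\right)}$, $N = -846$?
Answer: $\frac{786258}{145} \approx 5422.5$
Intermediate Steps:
$U = - \frac{887}{145}$ ($U = \frac{1394 + 380}{-381 - -91} = \frac{1774}{-381 + \left(-755 + 846\right)} = \frac{1774}{-381 + 91} = \frac{1774}{-290} = 1774 \left(- \frac{1}{290}\right) = - \frac{887}{145} \approx -6.1172$)
$X = \frac{3762}{145}$ ($X = 81 + 9 \left(- \frac{887}{145}\right) = 81 - \frac{7983}{145} = \frac{3762}{145} \approx 25.945$)
$j = \frac{3762}{145} \approx 25.945$
$j 209 = \frac{3762}{145} \cdot 209 = \frac{786258}{145}$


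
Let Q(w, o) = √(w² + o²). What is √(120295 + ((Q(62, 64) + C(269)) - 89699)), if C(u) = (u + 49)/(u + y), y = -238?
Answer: √(29412614 + 1922*√1985)/31 ≈ 175.20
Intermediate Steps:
Q(w, o) = √(o² + w²)
C(u) = (49 + u)/(-238 + u) (C(u) = (u + 49)/(u - 238) = (49 + u)/(-238 + u))
√(120295 + ((Q(62, 64) + C(269)) - 89699)) = √(120295 + ((√(64² + 62²) + (49 + 269)/(-238 + 269)) - 89699)) = √(120295 + ((√(4096 + 3844) + 318/31) - 89699)) = √(120295 + ((√7940 + (1/31)*318) - 89699)) = √(120295 + ((2*√1985 + 318/31) - 89699)) = √(120295 + ((318/31 + 2*√1985) - 89699)) = √(120295 + (-2780351/31 + 2*√1985)) = √(948794/31 + 2*√1985)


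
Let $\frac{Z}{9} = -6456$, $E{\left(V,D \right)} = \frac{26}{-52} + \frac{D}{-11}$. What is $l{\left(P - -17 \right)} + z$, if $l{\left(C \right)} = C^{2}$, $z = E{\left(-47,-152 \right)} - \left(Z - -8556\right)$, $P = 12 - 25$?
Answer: $\frac{1090701}{22} \approx 49577.0$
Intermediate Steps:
$E{\left(V,D \right)} = - \frac{1}{2} - \frac{D}{11}$ ($E{\left(V,D \right)} = 26 \left(- \frac{1}{52}\right) + D \left(- \frac{1}{11}\right) = - \frac{1}{2} - \frac{D}{11}$)
$Z = -58104$ ($Z = 9 \left(-6456\right) = -58104$)
$P = -13$ ($P = 12 - 25 = -13$)
$z = \frac{1090349}{22}$ ($z = \left(- \frac{1}{2} - - \frac{152}{11}\right) - \left(-58104 - -8556\right) = \left(- \frac{1}{2} + \frac{152}{11}\right) - \left(-58104 + 8556\right) = \frac{293}{22} - -49548 = \frac{293}{22} + 49548 = \frac{1090349}{22} \approx 49561.0$)
$l{\left(P - -17 \right)} + z = \left(-13 - -17\right)^{2} + \frac{1090349}{22} = \left(-13 + 17\right)^{2} + \frac{1090349}{22} = 4^{2} + \frac{1090349}{22} = 16 + \frac{1090349}{22} = \frac{1090701}{22}$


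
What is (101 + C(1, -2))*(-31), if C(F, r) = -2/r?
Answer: -3162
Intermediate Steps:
(101 + C(1, -2))*(-31) = (101 - 2/(-2))*(-31) = (101 - 2*(-1/2))*(-31) = (101 + 1)*(-31) = 102*(-31) = -3162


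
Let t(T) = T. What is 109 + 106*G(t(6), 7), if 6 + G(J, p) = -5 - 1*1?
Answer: -1163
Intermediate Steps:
G(J, p) = -12 (G(J, p) = -6 + (-5 - 1*1) = -6 + (-5 - 1) = -6 - 6 = -12)
109 + 106*G(t(6), 7) = 109 + 106*(-12) = 109 - 1272 = -1163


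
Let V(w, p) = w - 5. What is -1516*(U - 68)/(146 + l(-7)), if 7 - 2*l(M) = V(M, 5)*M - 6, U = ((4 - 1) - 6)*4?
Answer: 242560/221 ≈ 1097.6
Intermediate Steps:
V(w, p) = -5 + w
U = -12 (U = (3 - 6)*4 = -3*4 = -12)
l(M) = 13/2 - M*(-5 + M)/2 (l(M) = 7/2 - ((-5 + M)*M - 6)/2 = 7/2 - (M*(-5 + M) - 6)/2 = 7/2 - (-6 + M*(-5 + M))/2 = 7/2 + (3 - M*(-5 + M)/2) = 13/2 - M*(-5 + M)/2)
-1516*(U - 68)/(146 + l(-7)) = -1516*(-12 - 68)/(146 + (13/2 - ½*(-7)*(-5 - 7))) = -(-121280)/(146 + (13/2 - ½*(-7)*(-12))) = -(-121280)/(146 + (13/2 - 42)) = -(-121280)/(146 - 71/2) = -(-121280)/221/2 = -(-121280)*2/221 = -1516*(-160/221) = 242560/221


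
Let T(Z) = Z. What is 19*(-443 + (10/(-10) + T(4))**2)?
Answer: -8246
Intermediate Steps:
19*(-443 + (10/(-10) + T(4))**2) = 19*(-443 + (10/(-10) + 4)**2) = 19*(-443 + (10*(-1/10) + 4)**2) = 19*(-443 + (-1 + 4)**2) = 19*(-443 + 3**2) = 19*(-443 + 9) = 19*(-434) = -8246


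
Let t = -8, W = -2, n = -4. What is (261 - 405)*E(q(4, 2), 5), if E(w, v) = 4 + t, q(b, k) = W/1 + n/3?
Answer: 576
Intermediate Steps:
q(b, k) = -10/3 (q(b, k) = -2/1 - 4/3 = -2*1 - 4*⅓ = -2 - 4/3 = -10/3)
E(w, v) = -4 (E(w, v) = 4 - 8 = -4)
(261 - 405)*E(q(4, 2), 5) = (261 - 405)*(-4) = -144*(-4) = 576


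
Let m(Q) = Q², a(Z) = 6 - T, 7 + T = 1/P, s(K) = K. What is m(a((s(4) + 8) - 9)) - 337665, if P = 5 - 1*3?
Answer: -1350035/4 ≈ -3.3751e+5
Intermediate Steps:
P = 2 (P = 5 - 3 = 2)
T = -13/2 (T = -7 + 1/2 = -7 + ½ = -13/2 ≈ -6.5000)
a(Z) = 25/2 (a(Z) = 6 - 1*(-13/2) = 6 + 13/2 = 25/2)
m(a((s(4) + 8) - 9)) - 337665 = (25/2)² - 337665 = 625/4 - 337665 = -1350035/4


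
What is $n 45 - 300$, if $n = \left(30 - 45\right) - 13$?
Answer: $-1560$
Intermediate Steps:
$n = -28$ ($n = -15 - 13 = -28$)
$n 45 - 300 = \left(-28\right) 45 - 300 = -1260 - 300 = -1560$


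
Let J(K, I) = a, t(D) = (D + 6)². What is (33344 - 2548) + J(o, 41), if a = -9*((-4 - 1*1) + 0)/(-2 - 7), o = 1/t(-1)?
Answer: 30791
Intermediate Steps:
t(D) = (6 + D)²
o = 1/25 (o = 1/((6 - 1)²) = 1/(5²) = 1/25 ≈ 0.040000)
a = -5 (a = -9*((-4 - 1) + 0)/(-9) = -9*(-5 + 0)*(-1)/9 = -(-45)*(-1)/9 = -9*5/9 = -5)
J(K, I) = -5
(33344 - 2548) + J(o, 41) = (33344 - 2548) - 5 = 30796 - 5 = 30791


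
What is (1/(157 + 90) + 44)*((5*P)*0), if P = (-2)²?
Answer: 0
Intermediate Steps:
P = 4
(1/(157 + 90) + 44)*((5*P)*0) = (1/(157 + 90) + 44)*((5*4)*0) = (1/247 + 44)*(20*0) = (1/247 + 44)*0 = (10869/247)*0 = 0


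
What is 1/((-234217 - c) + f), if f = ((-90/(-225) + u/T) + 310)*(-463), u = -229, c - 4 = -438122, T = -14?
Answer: 70/3682871 ≈ 1.9007e-5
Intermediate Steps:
c = -438118 (c = 4 - 438122 = -438118)
f = -10590199/70 (f = ((-90/(-225) - 229/(-14)) + 310)*(-463) = ((-90*(-1/225) - 229*(-1/14)) + 310)*(-463) = ((⅖ + 229/14) + 310)*(-463) = (1173/70 + 310)*(-463) = (22873/70)*(-463) = -10590199/70 ≈ -1.5129e+5)
1/((-234217 - c) + f) = 1/((-234217 - 1*(-438118)) - 10590199/70) = 1/((-234217 + 438118) - 10590199/70) = 1/(203901 - 10590199/70) = 1/(3682871/70) = 70/3682871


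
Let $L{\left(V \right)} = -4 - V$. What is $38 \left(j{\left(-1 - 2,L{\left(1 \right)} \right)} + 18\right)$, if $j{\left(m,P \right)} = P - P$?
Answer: $684$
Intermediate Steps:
$j{\left(m,P \right)} = 0$
$38 \left(j{\left(-1 - 2,L{\left(1 \right)} \right)} + 18\right) = 38 \left(0 + 18\right) = 38 \cdot 18 = 684$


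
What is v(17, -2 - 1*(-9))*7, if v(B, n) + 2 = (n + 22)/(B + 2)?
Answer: -63/19 ≈ -3.3158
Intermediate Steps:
v(B, n) = -2 + (22 + n)/(2 + B) (v(B, n) = -2 + (n + 22)/(B + 2) = -2 + (22 + n)/(2 + B))
v(17, -2 - 1*(-9))*7 = ((18 + (-2 - 1*(-9)) - 2*17)/(2 + 17))*7 = ((18 + (-2 + 9) - 34)/19)*7 = ((18 + 7 - 34)/19)*7 = ((1/19)*(-9))*7 = -9/19*7 = -63/19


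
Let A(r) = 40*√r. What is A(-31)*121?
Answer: 4840*I*√31 ≈ 26948.0*I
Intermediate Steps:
A(-31)*121 = (40*√(-31))*121 = (40*(I*√31))*121 = (40*I*√31)*121 = 4840*I*√31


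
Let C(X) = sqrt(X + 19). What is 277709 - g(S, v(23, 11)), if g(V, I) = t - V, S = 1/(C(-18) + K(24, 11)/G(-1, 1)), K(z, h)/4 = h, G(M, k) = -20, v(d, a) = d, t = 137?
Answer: 1665427/6 ≈ 2.7757e+5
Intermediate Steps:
K(z, h) = 4*h
C(X) = sqrt(19 + X)
S = -5/6 (S = 1/(sqrt(19 - 18) + (4*11)/(-20)) = 1/(sqrt(1) + 44*(-1/20)) = 1/(1 - 11/5) = 1/(-6/5) = -5/6 ≈ -0.83333)
g(V, I) = 137 - V
277709 - g(S, v(23, 11)) = 277709 - (137 - 1*(-5/6)) = 277709 - (137 + 5/6) = 277709 - 1*827/6 = 277709 - 827/6 = 1665427/6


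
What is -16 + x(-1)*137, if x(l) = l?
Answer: -153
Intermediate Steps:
-16 + x(-1)*137 = -16 - 1*137 = -16 - 137 = -153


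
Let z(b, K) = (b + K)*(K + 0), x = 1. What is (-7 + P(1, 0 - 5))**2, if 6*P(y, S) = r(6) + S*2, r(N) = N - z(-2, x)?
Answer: 225/4 ≈ 56.250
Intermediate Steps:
z(b, K) = K*(K + b) (z(b, K) = (K + b)*K = K*(K + b))
r(N) = 1 + N (r(N) = N - (1 - 2) = N - (-1) = N - 1*(-1) = N + 1 = 1 + N)
P(y, S) = 7/6 + S/3 (P(y, S) = ((1 + 6) + S*2)/6 = (7 + 2*S)/6 = 7/6 + S/3)
(-7 + P(1, 0 - 5))**2 = (-7 + (7/6 + (0 - 5)/3))**2 = (-7 + (7/6 + (1/3)*(-5)))**2 = (-7 + (7/6 - 5/3))**2 = (-7 - 1/2)**2 = (-15/2)**2 = 225/4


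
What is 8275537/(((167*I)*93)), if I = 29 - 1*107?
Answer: -8275537/1211418 ≈ -6.8313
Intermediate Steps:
I = -78 (I = 29 - 107 = -78)
8275537/(((167*I)*93)) = 8275537/(((167*(-78))*93)) = 8275537/((-13026*93)) = 8275537/(-1211418) = 8275537*(-1/1211418) = -8275537/1211418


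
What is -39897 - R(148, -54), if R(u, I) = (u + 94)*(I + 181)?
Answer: -70631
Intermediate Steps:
R(u, I) = (94 + u)*(181 + I)
-39897 - R(148, -54) = -39897 - (17014 + 94*(-54) + 181*148 - 54*148) = -39897 - (17014 - 5076 + 26788 - 7992) = -39897 - 1*30734 = -39897 - 30734 = -70631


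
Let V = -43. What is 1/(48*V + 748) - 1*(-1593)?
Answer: 2096387/1316 ≈ 1593.0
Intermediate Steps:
1/(48*V + 748) - 1*(-1593) = 1/(48*(-43) + 748) - 1*(-1593) = 1/(-2064 + 748) + 1593 = 1/(-1316) + 1593 = -1/1316 + 1593 = 2096387/1316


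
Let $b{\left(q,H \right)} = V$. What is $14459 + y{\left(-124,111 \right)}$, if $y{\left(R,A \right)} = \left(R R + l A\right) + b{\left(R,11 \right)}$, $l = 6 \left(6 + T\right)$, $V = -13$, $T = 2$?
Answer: $35150$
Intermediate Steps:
$b{\left(q,H \right)} = -13$
$l = 48$ ($l = 6 \left(6 + 2\right) = 6 \cdot 8 = 48$)
$y{\left(R,A \right)} = -13 + R^{2} + 48 A$ ($y{\left(R,A \right)} = \left(R R + 48 A\right) - 13 = \left(R^{2} + 48 A\right) - 13 = -13 + R^{2} + 48 A$)
$14459 + y{\left(-124,111 \right)} = 14459 + \left(-13 + \left(-124\right)^{2} + 48 \cdot 111\right) = 14459 + \left(-13 + 15376 + 5328\right) = 14459 + 20691 = 35150$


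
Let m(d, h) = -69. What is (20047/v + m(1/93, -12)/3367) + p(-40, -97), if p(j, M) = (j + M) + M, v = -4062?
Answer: -3268138963/13676754 ≈ -238.96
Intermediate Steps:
p(j, M) = j + 2*M (p(j, M) = (M + j) + M = j + 2*M)
(20047/v + m(1/93, -12)/3367) + p(-40, -97) = (20047/(-4062) - 69/3367) + (-40 + 2*(-97)) = (20047*(-1/4062) - 69*1/3367) + (-40 - 194) = (-20047/4062 - 69/3367) - 234 = -67778527/13676754 - 234 = -3268138963/13676754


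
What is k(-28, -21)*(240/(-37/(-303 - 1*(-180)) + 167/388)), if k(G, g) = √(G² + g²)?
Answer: 400881600/34897 ≈ 11488.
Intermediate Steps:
k(-28, -21)*(240/(-37/(-303 - 1*(-180)) + 167/388)) = √((-28)² + (-21)²)*(240/(-37/(-303 - 1*(-180)) + 167/388)) = √(784 + 441)*(240/(-37/(-303 + 180) + 167*(1/388))) = √1225*(240/(-37/(-123) + 167/388)) = 35*(240/(-37*(-1/123) + 167/388)) = 35*(240/(37/123 + 167/388)) = 35*(240/(34897/47724)) = 35*(240*(47724/34897)) = 35*(11453760/34897) = 400881600/34897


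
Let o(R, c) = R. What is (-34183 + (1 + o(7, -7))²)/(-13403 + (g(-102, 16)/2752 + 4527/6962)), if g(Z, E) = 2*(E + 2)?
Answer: 81712548432/32097631367 ≈ 2.5457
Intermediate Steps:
g(Z, E) = 4 + 2*E (g(Z, E) = 2*(2 + E) = 4 + 2*E)
(-34183 + (1 + o(7, -7))²)/(-13403 + (g(-102, 16)/2752 + 4527/6962)) = (-34183 + (1 + 7)²)/(-13403 + ((4 + 2*16)/2752 + 4527/6962)) = (-34183 + 8²)/(-13403 + ((4 + 32)*(1/2752) + 4527*(1/6962))) = (-34183 + 64)/(-13403 + (36*(1/2752) + 4527/6962)) = -34119/(-13403 + (9/688 + 4527/6962)) = -34119/(-13403 + 1588617/2394928) = -34119/(-32097631367/2394928) = -34119*(-2394928/32097631367) = 81712548432/32097631367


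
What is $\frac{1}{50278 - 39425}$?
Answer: $\frac{1}{10853} \approx 9.214 \cdot 10^{-5}$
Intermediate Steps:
$\frac{1}{50278 - 39425} = \frac{1}{10853}$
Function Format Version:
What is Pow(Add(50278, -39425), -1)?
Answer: Rational(1, 10853) ≈ 9.2140e-5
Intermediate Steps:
Pow(Add(50278, -39425), -1) = Pow(10853, -1) = Rational(1, 10853)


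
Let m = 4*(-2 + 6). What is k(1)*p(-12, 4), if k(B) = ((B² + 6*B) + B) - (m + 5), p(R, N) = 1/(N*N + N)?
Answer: -13/20 ≈ -0.65000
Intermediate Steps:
m = 16 (m = 4*4 = 16)
p(R, N) = 1/(N + N²) (p(R, N) = 1/(N² + N) = 1/(N + N²))
k(B) = -21 + B² + 7*B (k(B) = ((B² + 6*B) + B) - (16 + 5) = (B² + 7*B) - 1*21 = (B² + 7*B) - 21 = -21 + B² + 7*B)
k(1)*p(-12, 4) = (-21 + 1² + 7*1)*(1/(4*(1 + 4))) = (-21 + 1 + 7)*((¼)/5) = -13/(4*5) = -13*1/20 = -13/20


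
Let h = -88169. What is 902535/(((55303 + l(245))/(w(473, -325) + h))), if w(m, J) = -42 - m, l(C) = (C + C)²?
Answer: -80040413940/295403 ≈ -2.7095e+5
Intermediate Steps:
l(C) = 4*C² (l(C) = (2*C)² = 4*C²)
902535/(((55303 + l(245))/(w(473, -325) + h))) = 902535/(((55303 + 4*245²)/((-42 - 1*473) - 88169))) = 902535/(((55303 + 4*60025)/((-42 - 473) - 88169))) = 902535/(((55303 + 240100)/(-515 - 88169))) = 902535/((295403/(-88684))) = 902535/((295403*(-1/88684))) = 902535/(-295403/88684) = 902535*(-88684/295403) = -80040413940/295403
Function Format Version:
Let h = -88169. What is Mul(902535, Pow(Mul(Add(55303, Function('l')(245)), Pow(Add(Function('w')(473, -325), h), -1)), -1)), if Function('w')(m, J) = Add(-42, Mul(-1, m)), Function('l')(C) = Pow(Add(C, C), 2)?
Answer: Rational(-80040413940, 295403) ≈ -2.7095e+5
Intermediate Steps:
Function('l')(C) = Mul(4, Pow(C, 2)) (Function('l')(C) = Pow(Mul(2, C), 2) = Mul(4, Pow(C, 2)))
Mul(902535, Pow(Mul(Add(55303, Function('l')(245)), Pow(Add(Function('w')(473, -325), h), -1)), -1)) = Mul(902535, Pow(Mul(Add(55303, Mul(4, Pow(245, 2))), Pow(Add(Add(-42, Mul(-1, 473)), -88169), -1)), -1)) = Mul(902535, Pow(Mul(Add(55303, Mul(4, 60025)), Pow(Add(Add(-42, -473), -88169), -1)), -1)) = Mul(902535, Pow(Mul(Add(55303, 240100), Pow(Add(-515, -88169), -1)), -1)) = Mul(902535, Pow(Mul(295403, Pow(-88684, -1)), -1)) = Mul(902535, Pow(Mul(295403, Rational(-1, 88684)), -1)) = Mul(902535, Pow(Rational(-295403, 88684), -1)) = Mul(902535, Rational(-88684, 295403)) = Rational(-80040413940, 295403)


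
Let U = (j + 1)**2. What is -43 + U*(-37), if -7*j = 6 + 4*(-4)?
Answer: -12800/49 ≈ -261.22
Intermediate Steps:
j = 10/7 (j = -(6 + 4*(-4))/7 = -(6 - 16)/7 = -1/7*(-10) = 10/7 ≈ 1.4286)
U = 289/49 (U = (10/7 + 1)**2 = (17/7)**2 = 289/49 ≈ 5.8980)
-43 + U*(-37) = -43 + (289/49)*(-37) = -43 - 10693/49 = -12800/49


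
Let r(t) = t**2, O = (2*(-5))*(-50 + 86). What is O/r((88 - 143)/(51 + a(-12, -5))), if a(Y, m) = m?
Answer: -152352/605 ≈ -251.82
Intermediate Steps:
O = -360 (O = -10*36 = -360)
O/r((88 - 143)/(51 + a(-12, -5))) = -360*(51 - 5)**2/(88 - 143)**2 = -360/((-55/46)**2) = -360/3025/2116 = -360*2116/3025 = -152352/605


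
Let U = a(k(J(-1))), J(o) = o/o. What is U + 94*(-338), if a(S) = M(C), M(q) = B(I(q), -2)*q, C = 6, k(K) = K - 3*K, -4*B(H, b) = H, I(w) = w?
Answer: -31781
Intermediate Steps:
J(o) = 1
B(H, b) = -H/4
k(K) = -2*K
M(q) = -q**2/4 (M(q) = (-q/4)*q = -q**2/4)
a(S) = -9 (a(S) = -1/4*6**2 = -1/4*36 = -9)
U = -9
U + 94*(-338) = -9 + 94*(-338) = -9 - 31772 = -31781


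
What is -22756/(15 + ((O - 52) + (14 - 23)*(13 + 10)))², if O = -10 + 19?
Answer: -22756/55225 ≈ -0.41206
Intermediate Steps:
O = 9
-22756/(15 + ((O - 52) + (14 - 23)*(13 + 10)))² = -22756/(15 + ((9 - 52) + (14 - 23)*(13 + 10)))² = -22756/(15 + (-43 - 9*23))² = -22756/(15 + (-43 - 207))² = -22756/(15 - 250)² = -22756/((-235)²) = -22756/55225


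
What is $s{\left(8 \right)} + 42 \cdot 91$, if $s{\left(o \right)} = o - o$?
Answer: $3822$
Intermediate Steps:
$s{\left(o \right)} = 0$
$s{\left(8 \right)} + 42 \cdot 91 = 0 + 42 \cdot 91 = 0 + 3822 = 3822$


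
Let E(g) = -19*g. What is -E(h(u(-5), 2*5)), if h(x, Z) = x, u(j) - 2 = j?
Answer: -57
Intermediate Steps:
u(j) = 2 + j
-E(h(u(-5), 2*5)) = -(-19)*(2 - 5) = -(-19)*(-3) = -1*57 = -57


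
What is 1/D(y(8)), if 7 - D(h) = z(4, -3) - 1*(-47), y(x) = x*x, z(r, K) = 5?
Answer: -1/45 ≈ -0.022222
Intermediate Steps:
y(x) = x²
D(h) = -45 (D(h) = 7 - (5 - 1*(-47)) = 7 - (5 + 47) = 7 - 1*52 = 7 - 52 = -45)
1/D(y(8)) = 1/(-45) = -1/45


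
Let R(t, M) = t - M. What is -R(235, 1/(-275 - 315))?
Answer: -138651/590 ≈ -235.00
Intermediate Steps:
-R(235, 1/(-275 - 315)) = -(235 - 1/(-275 - 315)) = -(235 - 1/(-590)) = -(235 - 1*(-1/590)) = -(235 + 1/590) = -1*138651/590 = -138651/590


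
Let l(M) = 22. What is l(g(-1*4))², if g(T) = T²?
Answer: 484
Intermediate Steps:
l(g(-1*4))² = 22² = 484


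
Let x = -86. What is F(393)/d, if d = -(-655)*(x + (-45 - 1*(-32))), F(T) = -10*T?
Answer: 2/33 ≈ 0.060606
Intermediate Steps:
d = -64845 (d = -(-655)*(-86 + (-45 - 1*(-32))) = -(-655)*(-86 + (-45 + 32)) = -(-655)*(-86 - 13) = -(-655)*(-99) = -5*12969 = -64845)
F(393)/d = -10*393/(-64845) = -3930*(-1/64845) = 2/33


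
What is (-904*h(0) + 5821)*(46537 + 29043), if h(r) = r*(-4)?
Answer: 439951180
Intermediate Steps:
h(r) = -4*r
(-904*h(0) + 5821)*(46537 + 29043) = (-(-3616)*0 + 5821)*(46537 + 29043) = (-904*0 + 5821)*75580 = (0 + 5821)*75580 = 5821*75580 = 439951180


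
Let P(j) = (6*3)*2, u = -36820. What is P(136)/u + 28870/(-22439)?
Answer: -265950301/206550995 ≈ -1.2876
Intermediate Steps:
P(j) = 36 (P(j) = 18*2 = 36)
P(136)/u + 28870/(-22439) = 36/(-36820) + 28870/(-22439) = 36*(-1/36820) + 28870*(-1/22439) = -9/9205 - 28870/22439 = -265950301/206550995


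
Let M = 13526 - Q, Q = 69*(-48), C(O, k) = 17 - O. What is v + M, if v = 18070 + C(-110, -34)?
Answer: 35035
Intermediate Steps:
Q = -3312
v = 18197 (v = 18070 + (17 - 1*(-110)) = 18070 + (17 + 110) = 18070 + 127 = 18197)
M = 16838 (M = 13526 - 1*(-3312) = 13526 + 3312 = 16838)
v + M = 18197 + 16838 = 35035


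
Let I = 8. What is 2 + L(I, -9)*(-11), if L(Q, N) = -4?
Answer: 46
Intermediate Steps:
2 + L(I, -9)*(-11) = 2 - 4*(-11) = 2 + 44 = 46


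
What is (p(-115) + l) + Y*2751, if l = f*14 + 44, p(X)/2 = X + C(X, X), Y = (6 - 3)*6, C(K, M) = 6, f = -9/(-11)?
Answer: 542910/11 ≈ 49355.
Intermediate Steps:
f = 9/11 (f = -9*(-1/11) = 9/11 ≈ 0.81818)
Y = 18 (Y = 3*6 = 18)
p(X) = 12 + 2*X (p(X) = 2*(X + 6) = 2*(6 + X) = 12 + 2*X)
l = 610/11 (l = (9/11)*14 + 44 = 126/11 + 44 = 610/11 ≈ 55.455)
(p(-115) + l) + Y*2751 = ((12 + 2*(-115)) + 610/11) + 18*2751 = ((12 - 230) + 610/11) + 49518 = (-218 + 610/11) + 49518 = -1788/11 + 49518 = 542910/11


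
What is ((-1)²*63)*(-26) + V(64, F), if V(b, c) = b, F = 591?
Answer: -1574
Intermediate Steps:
((-1)²*63)*(-26) + V(64, F) = ((-1)²*63)*(-26) + 64 = (1*63)*(-26) + 64 = 63*(-26) + 64 = -1638 + 64 = -1574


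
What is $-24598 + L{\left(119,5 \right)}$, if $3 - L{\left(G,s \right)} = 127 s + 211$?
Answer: $-25441$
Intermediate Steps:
$L{\left(G,s \right)} = -208 - 127 s$ ($L{\left(G,s \right)} = 3 - \left(127 s + 211\right) = 3 - \left(211 + 127 s\right) = -208 - 127 s$)
$-24598 + L{\left(119,5 \right)} = -24598 - 843 = -25441$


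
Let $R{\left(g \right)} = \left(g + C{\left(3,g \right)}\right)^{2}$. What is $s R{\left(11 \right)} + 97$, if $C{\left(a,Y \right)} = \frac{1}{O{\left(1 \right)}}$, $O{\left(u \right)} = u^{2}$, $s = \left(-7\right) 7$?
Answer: $-6959$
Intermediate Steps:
$s = -49$
$C{\left(a,Y \right)} = 1$ ($C{\left(a,Y \right)} = \frac{1}{1^{2}} = 1^{-1} = 1$)
$R{\left(g \right)} = \left(1 + g\right)^{2}$ ($R{\left(g \right)} = \left(g + 1\right)^{2} = \left(1 + g\right)^{2}$)
$s R{\left(11 \right)} + 97 = - 49 \left(1 + 11\right)^{2} + 97 = - 49 \cdot 12^{2} + 97 = \left(-49\right) 144 + 97 = -7056 + 97 = -6959$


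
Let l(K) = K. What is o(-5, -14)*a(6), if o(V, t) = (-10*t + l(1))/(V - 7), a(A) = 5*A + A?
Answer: -423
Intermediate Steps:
a(A) = 6*A
o(V, t) = (1 - 10*t)/(-7 + V) (o(V, t) = (-10*t + 1)/(V - 7) = (1 - 10*t)/(-7 + V))
o(-5, -14)*a(6) = ((1 - 10*(-14))/(-7 - 5))*(6*6) = ((1 + 140)/(-12))*36 = -1/12*141*36 = -47/4*36 = -423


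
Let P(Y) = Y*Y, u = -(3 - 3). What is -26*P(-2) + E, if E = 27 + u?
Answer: -77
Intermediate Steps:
u = 0 (u = -1*0 = 0)
P(Y) = Y²
E = 27 (E = 27 + 0 = 27)
-26*P(-2) + E = -26*(-2)² + 27 = -26*4 + 27 = -104 + 27 = -77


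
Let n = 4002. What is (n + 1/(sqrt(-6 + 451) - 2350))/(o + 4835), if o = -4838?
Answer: -4419852352/3313233 + sqrt(445)/16566165 ≈ -1334.0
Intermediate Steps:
(n + 1/(sqrt(-6 + 451) - 2350))/(o + 4835) = (4002 + 1/(sqrt(-6 + 451) - 2350))/(-4838 + 4835) = (4002 + 1/(sqrt(445) - 2350))/(-3) = (4002 + 1/(-2350 + sqrt(445)))*(-1/3) = -1334 - 1/(3*(-2350 + sqrt(445)))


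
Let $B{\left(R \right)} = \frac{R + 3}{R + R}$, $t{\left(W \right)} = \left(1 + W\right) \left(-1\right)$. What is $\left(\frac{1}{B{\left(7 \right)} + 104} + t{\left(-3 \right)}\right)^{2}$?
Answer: $\frac{2169729}{537289} \approx 4.0383$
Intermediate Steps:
$t{\left(W \right)} = -1 - W$
$B{\left(R \right)} = \frac{3 + R}{2 R}$
$\left(\frac{1}{B{\left(7 \right)} + 104} + t{\left(-3 \right)}\right)^{2} = \left(\frac{1}{\frac{3 + 7}{2 \cdot 7} + 104} - -2\right)^{2} = \left(\frac{1}{\frac{1}{2} \cdot \frac{1}{7} \cdot 10 + 104} + \left(-1 + 3\right)\right)^{2} = \left(\frac{1}{\frac{5}{7} + 104} + 2\right)^{2} = \left(\frac{1}{\frac{733}{7}} + 2\right)^{2} = \left(\frac{7}{733} + 2\right)^{2} = \left(\frac{1473}{733}\right)^{2} = \frac{2169729}{537289}$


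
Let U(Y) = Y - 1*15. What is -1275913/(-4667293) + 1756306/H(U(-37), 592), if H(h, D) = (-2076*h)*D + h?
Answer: 44868822788187/149137588375438 ≈ 0.30086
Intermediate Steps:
U(Y) = -15 + Y (U(Y) = Y - 15 = -15 + Y)
H(h, D) = h - 2076*D*h (H(h, D) = -2076*D*h + h = h - 2076*D*h)
-1275913/(-4667293) + 1756306/H(U(-37), 592) = -1275913/(-4667293) + 1756306/(((-15 - 37)*(1 - 2076*592))) = -1275913*(-1/4667293) + 1756306/((-52*(1 - 1228992))) = 1275913/4667293 + 1756306/((-52*(-1228991))) = 1275913/4667293 + 1756306/63907532 = 1275913/4667293 + 1756306*(1/63907532) = 1275913/4667293 + 878153/31953766 = 44868822788187/149137588375438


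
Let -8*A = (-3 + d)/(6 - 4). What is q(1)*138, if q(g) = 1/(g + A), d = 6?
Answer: 2208/13 ≈ 169.85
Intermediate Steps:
A = -3/16 (A = -(-3 + 6)/(8*(6 - 4)) = -3/(8*2) = -⅛*3/2 = -3/16 ≈ -0.18750)
q(g) = 1/(-3/16 + g) (q(g) = 1/(g - 3/16) = 1/(-3/16 + g))
q(1)*138 = (16/(-3 + 16*1))*138 = (16/(-3 + 16))*138 = (16/13)*138 = 2208/13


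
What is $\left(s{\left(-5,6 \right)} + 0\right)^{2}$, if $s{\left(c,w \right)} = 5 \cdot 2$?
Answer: $100$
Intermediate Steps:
$s{\left(c,w \right)} = 10$
$\left(s{\left(-5,6 \right)} + 0\right)^{2} = \left(10 + 0\right)^{2} = 10^{2} = 100$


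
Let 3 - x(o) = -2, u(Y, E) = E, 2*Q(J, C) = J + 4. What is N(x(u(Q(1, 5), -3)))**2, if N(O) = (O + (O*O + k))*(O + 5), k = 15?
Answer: 202500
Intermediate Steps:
Q(J, C) = 2 + J/2 (Q(J, C) = (J + 4)/2 = (4 + J)/2 = 2 + J/2)
x(o) = 5 (x(o) = 3 - 1*(-2) = 3 + 2 = 5)
N(O) = (5 + O)*(15 + O + O**2) (N(O) = (O + (O*O + 15))*(O + 5) = (O + (O**2 + 15))*(5 + O) = (O + (15 + O**2))*(5 + O) = (15 + O + O**2)*(5 + O) = (5 + O)*(15 + O + O**2))
N(x(u(Q(1, 5), -3)))**2 = (75 + 5**3 + 6*5**2 + 20*5)**2 = (75 + 125 + 6*25 + 100)**2 = (75 + 125 + 150 + 100)**2 = 450**2 = 202500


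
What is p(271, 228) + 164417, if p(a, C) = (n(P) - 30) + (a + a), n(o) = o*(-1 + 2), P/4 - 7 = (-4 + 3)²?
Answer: 164961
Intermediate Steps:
P = 32 (P = 28 + 4*(-4 + 3)² = 28 + 4*(-1)² = 28 + 4*1 = 28 + 4 = 32)
n(o) = o (n(o) = o*1 = o)
p(a, C) = 2 + 2*a (p(a, C) = (32 - 30) + (a + a) = 2 + 2*a)
p(271, 228) + 164417 = (2 + 2*271) + 164417 = (2 + 542) + 164417 = 544 + 164417 = 164961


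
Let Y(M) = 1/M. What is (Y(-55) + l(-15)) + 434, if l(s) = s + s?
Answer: 22219/55 ≈ 403.98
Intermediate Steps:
l(s) = 2*s
(Y(-55) + l(-15)) + 434 = (1/(-55) + 2*(-15)) + 434 = (-1/55 - 30) + 434 = -1651/55 + 434 = 22219/55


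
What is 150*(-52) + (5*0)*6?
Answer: -7800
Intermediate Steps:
150*(-52) + (5*0)*6 = -7800 + 0*6 = -7800 + 0 = -7800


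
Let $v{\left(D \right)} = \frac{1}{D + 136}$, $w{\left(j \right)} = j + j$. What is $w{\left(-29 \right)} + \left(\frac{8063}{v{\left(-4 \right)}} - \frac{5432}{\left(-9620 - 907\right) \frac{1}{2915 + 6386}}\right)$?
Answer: $\frac{11253966998}{10527} \approx 1.0691 \cdot 10^{6}$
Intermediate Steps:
$w{\left(j \right)} = 2 j$
$v{\left(D \right)} = \frac{1}{136 + D}$
$w{\left(-29 \right)} + \left(\frac{8063}{v{\left(-4 \right)}} - \frac{5432}{\left(-9620 - 907\right) \frac{1}{2915 + 6386}}\right) = 2 \left(-29\right) + \left(\frac{8063}{\frac{1}{136 - 4}} - \frac{5432}{\left(-9620 - 907\right) \frac{1}{2915 + 6386}}\right) = -58 + \left(\frac{8063}{\frac{1}{132}} - \frac{5432}{\left(-10527\right) \frac{1}{9301}}\right) = -58 + \left(8063 \frac{1}{\frac{1}{132}} - \frac{5432}{\left(-10527\right) \frac{1}{9301}}\right) = -58 + \left(8063 \cdot 132 - \frac{5432}{- \frac{10527}{9301}}\right) = -58 + \left(1064316 - - \frac{50523032}{10527}\right) = -58 + \left(1064316 + \frac{50523032}{10527}\right) = -58 + \frac{11254577564}{10527} = \frac{11253966998}{10527}$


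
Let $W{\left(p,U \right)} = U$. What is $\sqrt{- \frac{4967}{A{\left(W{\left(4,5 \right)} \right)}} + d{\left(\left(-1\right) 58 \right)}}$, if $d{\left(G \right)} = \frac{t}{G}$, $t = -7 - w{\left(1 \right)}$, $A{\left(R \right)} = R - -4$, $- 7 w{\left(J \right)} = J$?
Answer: $\frac{13 i \sqrt{1210895}}{609} \approx 23.49 i$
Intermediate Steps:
$w{\left(J \right)} = - \frac{J}{7}$
$A{\left(R \right)} = 4 + R$ ($A{\left(R \right)} = R + 4 = 4 + R$)
$t = - \frac{48}{7}$ ($t = -7 - \left(- \frac{1}{7}\right) 1 = -7 - - \frac{1}{7} = -7 + \frac{1}{7} = - \frac{48}{7} \approx -6.8571$)
$d{\left(G \right)} = - \frac{48}{7 G}$
$\sqrt{- \frac{4967}{A{\left(W{\left(4,5 \right)} \right)}} + d{\left(\left(-1\right) 58 \right)}} = \sqrt{- \frac{4967}{4 + 5} - \frac{48}{7 \left(\left(-1\right) 58\right)}} = \sqrt{- \frac{4967}{9} - \frac{48}{7 \left(-58\right)}} = \sqrt{\left(-4967\right) \frac{1}{9} - - \frac{24}{203}} = \sqrt{- \frac{4967}{9} + \frac{24}{203}} = \sqrt{- \frac{1008085}{1827}} = \frac{13 i \sqrt{1210895}}{609}$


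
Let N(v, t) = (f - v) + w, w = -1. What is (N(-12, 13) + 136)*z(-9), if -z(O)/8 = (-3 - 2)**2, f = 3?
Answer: -30000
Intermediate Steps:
z(O) = -200 (z(O) = -8*(-3 - 2)**2 = -8*(-5)**2 = -8*25 = -200)
N(v, t) = 2 - v (N(v, t) = (3 - v) - 1 = 2 - v)
(N(-12, 13) + 136)*z(-9) = ((2 - 1*(-12)) + 136)*(-200) = ((2 + 12) + 136)*(-200) = (14 + 136)*(-200) = 150*(-200) = -30000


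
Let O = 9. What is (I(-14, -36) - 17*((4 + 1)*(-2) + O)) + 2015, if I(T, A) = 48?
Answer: 2080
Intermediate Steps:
(I(-14, -36) - 17*((4 + 1)*(-2) + O)) + 2015 = (48 - 17*((4 + 1)*(-2) + 9)) + 2015 = (48 - 17*(5*(-2) + 9)) + 2015 = (48 - 17*(-10 + 9)) + 2015 = (48 - 17*(-1)) + 2015 = (48 + 17) + 2015 = 65 + 2015 = 2080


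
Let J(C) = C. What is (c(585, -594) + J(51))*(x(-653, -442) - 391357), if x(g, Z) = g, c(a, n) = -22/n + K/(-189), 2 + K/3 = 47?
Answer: -1242802370/63 ≈ -1.9727e+7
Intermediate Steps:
K = 135 (K = -6 + 3*47 = -6 + 141 = 135)
c(a, n) = -5/7 - 22/n (c(a, n) = -22/n + 135/(-189) = -22/n + 135*(-1/189) = -22/n - 5/7 = -5/7 - 22/n)
(c(585, -594) + J(51))*(x(-653, -442) - 391357) = ((-5/7 - 22/(-594)) + 51)*(-653 - 391357) = ((-5/7 - 22*(-1/594)) + 51)*(-392010) = ((-5/7 + 1/27) + 51)*(-392010) = (-128/189 + 51)*(-392010) = (9511/189)*(-392010) = -1242802370/63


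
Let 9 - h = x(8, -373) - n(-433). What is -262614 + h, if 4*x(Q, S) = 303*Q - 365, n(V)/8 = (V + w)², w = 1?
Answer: 4919489/4 ≈ 1.2299e+6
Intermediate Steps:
n(V) = 8*(1 + V)² (n(V) = 8*(V + 1)² = 8*(1 + V)²)
x(Q, S) = -365/4 + 303*Q/4 (x(Q, S) = (303*Q - 365)/4 = (-365 + 303*Q)/4 = -365/4 + 303*Q/4)
h = 5969945/4 (h = 9 - ((-365/4 + (303/4)*8) - 8*(1 - 433)²) = 9 - ((-365/4 + 606) - 8*(-432)²) = 9 - (2059/4 - 8*186624) = 9 - (2059/4 - 1*1492992) = 9 - (2059/4 - 1492992) = 9 - 1*(-5969909/4) = 9 + 5969909/4 = 5969945/4 ≈ 1.4925e+6)
-262614 + h = -262614 + 5969945/4 = 4919489/4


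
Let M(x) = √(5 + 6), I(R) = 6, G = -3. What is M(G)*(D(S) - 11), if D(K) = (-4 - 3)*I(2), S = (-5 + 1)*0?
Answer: -53*√11 ≈ -175.78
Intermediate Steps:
S = 0 (S = -4*0 = 0)
D(K) = -42 (D(K) = (-4 - 3)*6 = -7*6 = -42)
M(x) = √11
M(G)*(D(S) - 11) = √11*(-42 - 11) = √11*(-53) = -53*√11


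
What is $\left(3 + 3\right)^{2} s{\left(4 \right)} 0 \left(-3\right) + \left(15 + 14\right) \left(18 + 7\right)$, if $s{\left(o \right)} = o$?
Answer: $725$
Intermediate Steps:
$\left(3 + 3\right)^{2} s{\left(4 \right)} 0 \left(-3\right) + \left(15 + 14\right) \left(18 + 7\right) = \left(3 + 3\right)^{2} \cdot 4 \cdot 0 \left(-3\right) + \left(15 + 14\right) \left(18 + 7\right) = 6^{2} \cdot 0 \left(-3\right) + 29 \cdot 25 = 36 \cdot 0 + 725 = 0 + 725 = 725$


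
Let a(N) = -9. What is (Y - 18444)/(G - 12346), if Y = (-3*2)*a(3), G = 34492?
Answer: -3065/3691 ≈ -0.83040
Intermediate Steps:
Y = 54 (Y = -3*2*(-9) = -6*(-9) = 54)
(Y - 18444)/(G - 12346) = (54 - 18444)/(34492 - 12346) = -18390/22146 = -18390*1/22146 = -3065/3691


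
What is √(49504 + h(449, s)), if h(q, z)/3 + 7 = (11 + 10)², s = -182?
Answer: √50806 ≈ 225.40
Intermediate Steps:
h(q, z) = 1302 (h(q, z) = -21 + 3*(11 + 10)² = -21 + 3*21² = -21 + 3*441 = -21 + 1323 = 1302)
√(49504 + h(449, s)) = √(49504 + 1302) = √50806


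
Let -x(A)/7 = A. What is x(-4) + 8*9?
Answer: 100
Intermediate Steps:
x(A) = -7*A
x(-4) + 8*9 = -7*(-4) + 8*9 = 28 + 72 = 100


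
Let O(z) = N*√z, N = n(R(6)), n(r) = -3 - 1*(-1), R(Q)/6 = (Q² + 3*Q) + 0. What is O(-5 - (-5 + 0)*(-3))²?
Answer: -80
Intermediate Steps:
R(Q) = 6*Q² + 18*Q (R(Q) = 6*((Q² + 3*Q) + 0) = 6*(Q² + 3*Q) = 6*Q² + 18*Q)
n(r) = -2 (n(r) = -3 + 1 = -2)
N = -2
O(z) = -2*√z
O(-5 - (-5 + 0)*(-3))² = (-2*√(-5 - (-5 + 0)*(-3)))² = (-2*√(-5 - (-5)*(-3)))² = (-2*√(-5 - 1*15))² = (-2*√(-5 - 15))² = (-4*I*√5)² = -80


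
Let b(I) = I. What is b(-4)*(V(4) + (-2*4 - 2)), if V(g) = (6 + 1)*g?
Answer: -72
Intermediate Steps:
V(g) = 7*g
b(-4)*(V(4) + (-2*4 - 2)) = -4*(7*4 + (-2*4 - 2)) = -4*(28 + (-8 - 2)) = -4*(28 - 10) = -4*18 = -72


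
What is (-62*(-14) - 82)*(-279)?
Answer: -219294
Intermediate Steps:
(-62*(-14) - 82)*(-279) = (868 - 82)*(-279) = 786*(-279) = -219294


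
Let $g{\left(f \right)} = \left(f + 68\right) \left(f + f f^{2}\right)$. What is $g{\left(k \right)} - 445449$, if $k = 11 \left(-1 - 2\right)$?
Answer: $-1704399$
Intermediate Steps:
$k = -33$ ($k = 11 \left(-3\right) = -33$)
$g{\left(f \right)} = \left(68 + f\right) \left(f + f^{3}\right)$
$g{\left(k \right)} - 445449 = - 33 \left(68 - 33 + \left(-33\right)^{3} + 68 \left(-33\right)^{2}\right) - 445449 = - 33 \left(68 - 33 - 35937 + 68 \cdot 1089\right) - 445449 = - 33 \left(68 - 33 - 35937 + 74052\right) - 445449 = \left(-33\right) 38150 - 445449 = -1258950 - 445449 = -1704399$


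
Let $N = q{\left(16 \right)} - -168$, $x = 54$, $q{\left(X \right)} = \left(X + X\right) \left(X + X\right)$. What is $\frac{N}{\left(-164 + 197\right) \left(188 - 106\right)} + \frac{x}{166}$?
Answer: $\frac{85999}{112299} \approx 0.7658$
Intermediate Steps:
$q{\left(X \right)} = 4 X^{2}$ ($q{\left(X \right)} = 2 X 2 X = 4 X^{2}$)
$N = 1192$ ($N = 4 \cdot 16^{2} - -168 = 4 \cdot 256 + 168 = 1024 + 168 = 1192$)
$\frac{N}{\left(-164 + 197\right) \left(188 - 106\right)} + \frac{x}{166} = \frac{1192}{\left(-164 + 197\right) \left(188 - 106\right)} + \frac{54}{166} = \frac{1192}{33 \cdot 82} + 54 \cdot \frac{1}{166} = \frac{1192}{2706} + \frac{27}{83} = 1192 \cdot \frac{1}{2706} + \frac{27}{83} = \frac{596}{1353} + \frac{27}{83} = \frac{85999}{112299}$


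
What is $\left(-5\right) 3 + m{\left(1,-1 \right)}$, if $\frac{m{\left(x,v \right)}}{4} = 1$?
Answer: $-11$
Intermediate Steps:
$m{\left(x,v \right)} = 4$ ($m{\left(x,v \right)} = 4 \cdot 1 = 4$)
$\left(-5\right) 3 + m{\left(1,-1 \right)} = \left(-5\right) 3 + 4 = -15 + 4 = -11$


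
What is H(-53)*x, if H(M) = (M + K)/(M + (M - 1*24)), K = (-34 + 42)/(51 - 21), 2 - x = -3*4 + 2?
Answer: 1582/325 ≈ 4.8677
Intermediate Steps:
x = 12 (x = 2 - (-3*4 + 2) = 2 - (-12 + 2) = 2 - 1*(-10) = 2 + 10 = 12)
K = 4/15 (K = 8/30 = 8*(1/30) = 4/15 ≈ 0.26667)
H(M) = (4/15 + M)/(-24 + 2*M) (H(M) = (M + 4/15)/(M + (M - 1*24)) = (4/15 + M)/(M + (M - 24)) = (4/15 + M)/(M + (-24 + M)) = (4/15 + M)/(-24 + 2*M))
H(-53)*x = ((4 + 15*(-53))/(30*(-12 - 53)))*12 = ((1/30)*(4 - 795)/(-65))*12 = ((1/30)*(-1/65)*(-791))*12 = (791/1950)*12 = 1582/325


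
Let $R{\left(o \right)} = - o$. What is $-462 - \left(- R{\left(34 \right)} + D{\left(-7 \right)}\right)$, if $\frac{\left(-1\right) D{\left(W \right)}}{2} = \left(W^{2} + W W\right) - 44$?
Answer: $-388$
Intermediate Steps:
$D{\left(W \right)} = 88 - 4 W^{2}$ ($D{\left(W \right)} = - 2 \left(\left(W^{2} + W W\right) - 44\right) = - 2 \left(\left(W^{2} + W^{2}\right) - 44\right) = - 2 \left(2 W^{2} - 44\right) = - 2 \left(-44 + 2 W^{2}\right) = 88 - 4 W^{2}$)
$-462 - \left(- R{\left(34 \right)} + D{\left(-7 \right)}\right) = -462 - \left(122 - 196\right) = -462 - -74 = -462 + \left(-34 + 108\right) = -462 + 74 = -388$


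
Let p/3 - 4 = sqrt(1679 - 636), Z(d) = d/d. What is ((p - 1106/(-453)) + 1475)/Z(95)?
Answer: 674717/453 + 3*sqrt(1043) ≈ 1586.3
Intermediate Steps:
Z(d) = 1
p = 12 + 3*sqrt(1043) (p = 12 + 3*sqrt(1679 - 636) = 12 + 3*sqrt(1043) ≈ 108.89)
((p - 1106/(-453)) + 1475)/Z(95) = (((12 + 3*sqrt(1043)) - 1106/(-453)) + 1475)/1 = (((12 + 3*sqrt(1043)) - 1106*(-1/453)) + 1475)*1 = (((12 + 3*sqrt(1043)) + 1106/453) + 1475)*1 = ((6542/453 + 3*sqrt(1043)) + 1475)*1 = (674717/453 + 3*sqrt(1043))*1 = 674717/453 + 3*sqrt(1043)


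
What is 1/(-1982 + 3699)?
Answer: 1/1717 ≈ 0.00058241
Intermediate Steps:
1/(-1982 + 3699) = 1/1717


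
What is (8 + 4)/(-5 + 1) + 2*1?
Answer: -1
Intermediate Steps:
(8 + 4)/(-5 + 1) + 2*1 = 12/(-4) + 2 = 12*(-¼) + 2 = -3 + 2 = -1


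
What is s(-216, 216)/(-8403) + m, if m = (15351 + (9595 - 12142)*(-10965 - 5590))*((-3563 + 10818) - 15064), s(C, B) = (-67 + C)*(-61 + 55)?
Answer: -922623992756990/2801 ≈ -3.2939e+11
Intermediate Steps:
s(C, B) = 402 - 6*C (s(C, B) = (-67 + C)*(-6) = 402 - 6*C)
m = -329390929224 (m = (15351 - 2547*(-16555))*(7255 - 15064) = (15351 + 42165585)*(-7809) = 42180936*(-7809) = -329390929224)
s(-216, 216)/(-8403) + m = (402 - 6*(-216))/(-8403) - 329390929224 = (402 + 1296)*(-1/8403) - 329390929224 = 1698*(-1/8403) - 329390929224 = -566/2801 - 329390929224 = -922623992756990/2801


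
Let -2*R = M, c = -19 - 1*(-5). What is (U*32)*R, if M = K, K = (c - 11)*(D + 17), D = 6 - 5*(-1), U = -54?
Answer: -604800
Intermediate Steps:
c = -14 (c = -19 + 5 = -14)
D = 11 (D = 6 + 5 = 11)
K = -700 (K = (-14 - 11)*(11 + 17) = -25*28 = -700)
M = -700
R = 350 (R = -½*(-700) = 350)
(U*32)*R = -54*32*350 = -1728*350 = -604800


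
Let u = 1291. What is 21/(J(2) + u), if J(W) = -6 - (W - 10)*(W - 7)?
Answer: 7/415 ≈ 0.016867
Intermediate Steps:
J(W) = -6 - (-10 + W)*(-7 + W)
21/(J(2) + u) = 21/((-76 - 1*2**2 + 17*2) + 1291) = 21/((-76 - 1*4 + 34) + 1291) = 21/((-76 - 4 + 34) + 1291) = 21/(-46 + 1291) = 21/1245 = 21*(1/1245) = 7/415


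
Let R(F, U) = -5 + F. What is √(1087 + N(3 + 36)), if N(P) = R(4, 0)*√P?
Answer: √(1087 - √39) ≈ 32.875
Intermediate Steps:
N(P) = -√P (N(P) = (-5 + 4)*√P = -√P)
√(1087 + N(3 + 36)) = √(1087 - √(3 + 36)) = √(1087 - √39)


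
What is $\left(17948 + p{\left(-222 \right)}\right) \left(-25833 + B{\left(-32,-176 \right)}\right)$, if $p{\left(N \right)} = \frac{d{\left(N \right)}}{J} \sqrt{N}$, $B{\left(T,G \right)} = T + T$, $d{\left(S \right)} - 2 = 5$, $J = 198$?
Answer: $-464799356 - \frac{181279 i \sqrt{222}}{198} \approx -4.648 \cdot 10^{8} - 13641.0 i$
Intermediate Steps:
$d{\left(S \right)} = 7$ ($d{\left(S \right)} = 2 + 5 = 7$)
$B{\left(T,G \right)} = 2 T$
$p{\left(N \right)} = \frac{7 \sqrt{N}}{198}$ ($p{\left(N \right)} = \frac{7}{198} \sqrt{N} = 7 \cdot \frac{1}{198} \sqrt{N} = \frac{7 \sqrt{N}}{198}$)
$\left(17948 + p{\left(-222 \right)}\right) \left(-25833 + B{\left(-32,-176 \right)}\right) = \left(17948 + \frac{7 \sqrt{-222}}{198}\right) \left(-25833 + 2 \left(-32\right)\right) = \left(17948 + \frac{7 i \sqrt{222}}{198}\right) \left(-25833 - 64\right) = \left(17948 + \frac{7 i \sqrt{222}}{198}\right) \left(-25897\right) = -464799356 - \frac{181279 i \sqrt{222}}{198}$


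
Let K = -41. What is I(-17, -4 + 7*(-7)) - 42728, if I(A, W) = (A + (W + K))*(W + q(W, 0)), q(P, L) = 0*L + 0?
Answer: -36845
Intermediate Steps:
q(P, L) = 0 (q(P, L) = 0 + 0 = 0)
I(A, W) = W*(-41 + A + W) (I(A, W) = (A + (W - 41))*(W + 0) = (A + (-41 + W))*W = (-41 + A + W)*W = W*(-41 + A + W))
I(-17, -4 + 7*(-7)) - 42728 = (-4 + 7*(-7))*(-41 - 17 + (-4 + 7*(-7))) - 42728 = (-4 - 49)*(-41 - 17 + (-4 - 49)) - 42728 = -53*(-41 - 17 - 53) - 42728 = -53*(-111) - 42728 = 5883 - 42728 = -36845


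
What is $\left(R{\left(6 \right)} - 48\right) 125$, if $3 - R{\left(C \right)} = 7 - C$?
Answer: $-5750$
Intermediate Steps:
$R{\left(C \right)} = -4 + C$ ($R{\left(C \right)} = 3 - \left(7 - C\right) = 3 + \left(-7 + C\right) = -4 + C$)
$\left(R{\left(6 \right)} - 48\right) 125 = \left(\left(-4 + 6\right) - 48\right) 125 = \left(2 - 48\right) 125 = \left(-46\right) 125 = -5750$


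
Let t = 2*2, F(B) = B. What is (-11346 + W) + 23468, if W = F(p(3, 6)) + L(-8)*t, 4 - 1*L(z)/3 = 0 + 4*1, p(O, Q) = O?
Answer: 12125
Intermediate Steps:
L(z) = 0 (L(z) = 12 - 3*(0 + 4*1) = 12 - 3*(0 + 4) = 12 - 3*4 = 12 - 12 = 0)
t = 4
W = 3 (W = 3 + 0*4 = 3 + 0 = 3)
(-11346 + W) + 23468 = (-11346 + 3) + 23468 = -11343 + 23468 = 12125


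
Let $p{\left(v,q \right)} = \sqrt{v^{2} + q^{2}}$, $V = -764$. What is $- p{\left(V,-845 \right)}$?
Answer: $- \sqrt{1297721} \approx -1139.2$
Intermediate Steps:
$p{\left(v,q \right)} = \sqrt{q^{2} + v^{2}}$
$- p{\left(V,-845 \right)} = - \sqrt{\left(-845\right)^{2} + \left(-764\right)^{2}} = - \sqrt{714025 + 583696} = - \sqrt{1297721}$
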